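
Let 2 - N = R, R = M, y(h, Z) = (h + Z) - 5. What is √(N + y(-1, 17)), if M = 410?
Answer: I*√397 ≈ 19.925*I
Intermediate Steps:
y(h, Z) = -5 + Z + h (y(h, Z) = (Z + h) - 5 = -5 + Z + h)
R = 410
N = -408 (N = 2 - 1*410 = 2 - 410 = -408)
√(N + y(-1, 17)) = √(-408 + (-5 + 17 - 1)) = √(-408 + 11) = √(-397) = I*√397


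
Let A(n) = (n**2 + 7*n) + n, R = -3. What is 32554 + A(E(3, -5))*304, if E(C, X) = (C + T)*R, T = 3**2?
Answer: 338986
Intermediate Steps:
T = 9
E(C, X) = -27 - 3*C (E(C, X) = (C + 9)*(-3) = (9 + C)*(-3) = -27 - 3*C)
A(n) = n**2 + 8*n
32554 + A(E(3, -5))*304 = 32554 + ((-27 - 3*3)*(8 + (-27 - 3*3)))*304 = 32554 + ((-27 - 9)*(8 + (-27 - 9)))*304 = 32554 - 36*(8 - 36)*304 = 32554 - 36*(-28)*304 = 32554 + 1008*304 = 32554 + 306432 = 338986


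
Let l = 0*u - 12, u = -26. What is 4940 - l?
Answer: 4952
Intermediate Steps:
l = -12 (l = 0*(-26) - 12 = 0 - 12 = -12)
4940 - l = 4940 - 1*(-12) = 4940 + 12 = 4952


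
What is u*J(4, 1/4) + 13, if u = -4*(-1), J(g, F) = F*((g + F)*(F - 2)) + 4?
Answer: 345/16 ≈ 21.563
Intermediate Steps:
J(g, F) = 4 + F*(-2 + F)*(F + g) (J(g, F) = F*((F + g)*(-2 + F)) + 4 = F*((-2 + F)*(F + g)) + 4 = F*(-2 + F)*(F + g) + 4 = 4 + F*(-2 + F)*(F + g))
u = 4
u*J(4, 1/4) + 13 = 4*(4 + (1/4)³ - 2*(1/4)² + 4*(1/4)² - 2*4/4) + 13 = 4*(4 + (¼)³ - 2*(¼)² + 4*(¼)² - 2*¼*4) + 13 = 4*(4 + 1/64 - 2*1/16 + 4*(1/16) - 2) + 13 = 4*(4 + 1/64 - ⅛ + ¼ - 2) + 13 = 4*(137/64) + 13 = 137/16 + 13 = 345/16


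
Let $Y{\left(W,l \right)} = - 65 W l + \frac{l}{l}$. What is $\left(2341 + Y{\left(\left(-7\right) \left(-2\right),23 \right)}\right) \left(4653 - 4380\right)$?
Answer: $-5074524$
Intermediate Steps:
$Y{\left(W,l \right)} = 1 - 65 W l$ ($Y{\left(W,l \right)} = - 65 W l + 1 = 1 - 65 W l$)
$\left(2341 + Y{\left(\left(-7\right) \left(-2\right),23 \right)}\right) \left(4653 - 4380\right) = \left(2341 + \left(1 - 65 \left(\left(-7\right) \left(-2\right)\right) 23\right)\right) \left(4653 - 4380\right) = \left(2341 + \left(1 - 910 \cdot 23\right)\right) 273 = \left(2341 + \left(1 - 20930\right)\right) 273 = \left(2341 - 20929\right) 273 = \left(-18588\right) 273 = -5074524$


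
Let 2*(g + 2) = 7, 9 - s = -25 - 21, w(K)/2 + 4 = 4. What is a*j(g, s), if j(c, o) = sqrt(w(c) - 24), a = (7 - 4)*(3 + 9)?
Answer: 72*I*sqrt(6) ≈ 176.36*I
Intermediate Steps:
w(K) = 0 (w(K) = -8 + 2*4 = -8 + 8 = 0)
s = 55 (s = 9 - (-25 - 21) = 9 - 1*(-46) = 9 + 46 = 55)
g = 3/2 (g = -2 + (1/2)*7 = -2 + 7/2 = 3/2 ≈ 1.5000)
a = 36 (a = 3*12 = 36)
j(c, o) = 2*I*sqrt(6) (j(c, o) = sqrt(0 - 24) = sqrt(-24) = 2*I*sqrt(6))
a*j(g, s) = 36*(2*I*sqrt(6)) = 72*I*sqrt(6)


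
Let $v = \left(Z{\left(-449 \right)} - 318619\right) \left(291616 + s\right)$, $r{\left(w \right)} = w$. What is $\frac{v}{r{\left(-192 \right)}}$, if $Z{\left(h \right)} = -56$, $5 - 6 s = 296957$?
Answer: $\frac{6429905475}{16} \approx 4.0187 \cdot 10^{8}$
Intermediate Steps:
$s = -49492$ ($s = \frac{5}{6} - \frac{296957}{6} = -49492$)
$v = -77158865700$ ($v = \left(-56 - 318619\right) \left(291616 - 49492\right) = \left(-318675\right) 242124 = -77158865700$)
$\frac{v}{r{\left(-192 \right)}} = - \frac{77158865700}{-192} = \left(-77158865700\right) \left(- \frac{1}{192}\right) = \frac{6429905475}{16}$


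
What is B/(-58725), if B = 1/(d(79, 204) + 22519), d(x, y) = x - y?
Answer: -1/1315087650 ≈ -7.6041e-10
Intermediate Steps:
B = 1/22394 (B = 1/((79 - 1*204) + 22519) = 1/((79 - 204) + 22519) = 1/(-125 + 22519) = 1/22394 ≈ 4.4655e-5)
B/(-58725) = (1/22394)/(-58725) = (1/22394)*(-1/58725) = -1/1315087650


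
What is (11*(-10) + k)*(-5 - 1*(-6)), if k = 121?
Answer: 11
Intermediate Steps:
(11*(-10) + k)*(-5 - 1*(-6)) = (11*(-10) + 121)*(-5 - 1*(-6)) = (-110 + 121)*(-5 + 6) = 11*1 = 11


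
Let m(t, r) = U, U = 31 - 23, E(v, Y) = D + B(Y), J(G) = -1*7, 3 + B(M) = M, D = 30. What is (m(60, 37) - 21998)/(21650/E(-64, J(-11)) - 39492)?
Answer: 43980/76819 ≈ 0.57251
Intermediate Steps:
B(M) = -3 + M
J(G) = -7
E(v, Y) = 27 + Y (E(v, Y) = 30 + (-3 + Y) = 27 + Y)
U = 8
m(t, r) = 8
(m(60, 37) - 21998)/(21650/E(-64, J(-11)) - 39492) = (8 - 21998)/(21650/(27 - 7) - 39492) = -21990/(21650/20 - 39492) = -21990/(21650*(1/20) - 39492) = -21990/(2165/2 - 39492) = -21990/(-76819/2) = -21990*(-2/76819) = 43980/76819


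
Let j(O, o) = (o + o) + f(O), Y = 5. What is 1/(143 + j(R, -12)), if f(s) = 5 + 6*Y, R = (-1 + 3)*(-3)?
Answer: 1/154 ≈ 0.0064935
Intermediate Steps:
R = -6 (R = 2*(-3) = -6)
f(s) = 35 (f(s) = 5 + 6*5 = 5 + 30 = 35)
j(O, o) = 35 + 2*o (j(O, o) = (o + o) + 35 = 2*o + 35 = 35 + 2*o)
1/(143 + j(R, -12)) = 1/(143 + (35 + 2*(-12))) = 1/(143 + (35 - 24)) = 1/(143 + 11) = 1/154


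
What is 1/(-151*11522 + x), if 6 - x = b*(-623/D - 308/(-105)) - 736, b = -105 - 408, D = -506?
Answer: -2530/4394467261 ≈ -5.7572e-7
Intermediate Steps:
b = -513
x = 7282399/2530 (x = 6 - (-513*(-623/(-506) - 308/(-105)) - 736) = 6 - (-513*(-623*(-1/506) - 308*(-1/105)) - 736) = 6 - (-513*(623/506 + 44/15) - 736) = 6 - (-513*31609/7590 - 736) = 6 - (-5405139/2530 - 736) = 6 - 1*(-7267219/2530) = 6 + 7267219/2530 = 7282399/2530 ≈ 2878.4)
1/(-151*11522 + x) = 1/(-151*11522 + 7282399/2530) = 1/(-1739822 + 7282399/2530) = 1/(-4394467261/2530) = -2530/4394467261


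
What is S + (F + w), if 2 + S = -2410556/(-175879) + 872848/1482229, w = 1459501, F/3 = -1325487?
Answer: -656150533106541226/260692954291 ≈ -2.5169e+6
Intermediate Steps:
F = -3976461 (F = 3*(-1325487) = -3976461)
S = 3205125734134/260692954291 (S = -2 + (-2410556/(-175879) + 872848/1482229) = -2 + (-2410556*(-1/175879) + 872848*(1/1482229)) = -2 + (2410556/175879 + 872848/1482229) = -2 + 3726511642716/260692954291 = 3205125734134/260692954291 ≈ 12.295)
S + (F + w) = 3205125734134/260692954291 + (-3976461 + 1459501) = 3205125734134/260692954291 - 2516960 = -656150533106541226/260692954291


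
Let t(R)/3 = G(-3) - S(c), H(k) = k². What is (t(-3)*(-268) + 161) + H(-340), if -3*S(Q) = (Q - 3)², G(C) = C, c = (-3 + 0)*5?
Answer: 31341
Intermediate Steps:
c = -15 (c = -3*5 = -15)
S(Q) = -(-3 + Q)²/3 (S(Q) = -(Q - 3)²/3 = -(-3 + Q)²/3)
t(R) = 315 (t(R) = 3*(-3 - (-1)*(-3 - 15)²/3) = 3*(-3 - (-1)*(-18)²/3) = 3*(-3 - (-1)*324/3) = 3*(-3 - 1*(-108)) = 3*(-3 + 108) = 3*105 = 315)
(t(-3)*(-268) + 161) + H(-340) = (315*(-268) + 161) + (-340)² = (-84420 + 161) + 115600 = -84259 + 115600 = 31341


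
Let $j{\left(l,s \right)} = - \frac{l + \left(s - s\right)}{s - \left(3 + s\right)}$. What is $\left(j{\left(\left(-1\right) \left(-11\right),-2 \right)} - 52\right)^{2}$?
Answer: $\frac{21025}{9} \approx 2336.1$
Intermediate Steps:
$j{\left(l,s \right)} = \frac{l}{3}$ ($j{\left(l,s \right)} = - \frac{l + 0}{-3} = - \frac{l \left(-1\right)}{3} = - \frac{\left(-1\right) l}{3} = \frac{l}{3}$)
$\left(j{\left(\left(-1\right) \left(-11\right),-2 \right)} - 52\right)^{2} = \left(\frac{\left(-1\right) \left(-11\right)}{3} - 52\right)^{2} = \left(\frac{1}{3} \cdot 11 - 52\right)^{2} = \left(\frac{11}{3} - 52\right)^{2} = \left(- \frac{145}{3}\right)^{2} = \frac{21025}{9}$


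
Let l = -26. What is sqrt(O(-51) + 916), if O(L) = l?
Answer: sqrt(890) ≈ 29.833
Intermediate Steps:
O(L) = -26
sqrt(O(-51) + 916) = sqrt(-26 + 916) = sqrt(890)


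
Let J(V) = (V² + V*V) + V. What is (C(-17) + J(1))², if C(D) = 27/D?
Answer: 576/289 ≈ 1.9931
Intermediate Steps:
J(V) = V + 2*V² (J(V) = (V² + V²) + V = 2*V² + V = V + 2*V²)
(C(-17) + J(1))² = (27/(-17) + 1*(1 + 2*1))² = (27*(-1/17) + 1*(1 + 2))² = (-27/17 + 1*3)² = (-27/17 + 3)² = (24/17)² = 576/289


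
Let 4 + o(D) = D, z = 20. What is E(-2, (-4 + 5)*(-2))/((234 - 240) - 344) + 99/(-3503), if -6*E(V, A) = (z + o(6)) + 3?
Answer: -4813/294252 ≈ -0.016357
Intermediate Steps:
o(D) = -4 + D
E(V, A) = -25/6 (E(V, A) = -((20 + (-4 + 6)) + 3)/6 = -((20 + 2) + 3)/6 = -(22 + 3)/6 = -⅙*25 = -25/6)
E(-2, (-4 + 5)*(-2))/((234 - 240) - 344) + 99/(-3503) = -25/(6*((234 - 240) - 344)) + 99/(-3503) = -25/(6*(-6 - 344)) + 99*(-1/3503) = -25/6/(-350) - 99/3503 = -25/6*(-1/350) - 99/3503 = 1/84 - 99/3503 = -4813/294252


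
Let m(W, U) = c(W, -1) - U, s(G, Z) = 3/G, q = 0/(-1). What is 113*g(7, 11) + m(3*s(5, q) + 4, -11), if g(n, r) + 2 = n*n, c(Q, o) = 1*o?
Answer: 5321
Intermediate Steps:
q = 0 (q = 0*(-1) = 0)
c(Q, o) = o
g(n, r) = -2 + n² (g(n, r) = -2 + n*n = -2 + n²)
m(W, U) = -1 - U
113*g(7, 11) + m(3*s(5, q) + 4, -11) = 113*(-2 + 7²) + (-1 - 1*(-11)) = 113*(-2 + 49) + (-1 + 11) = 113*47 + 10 = 5311 + 10 = 5321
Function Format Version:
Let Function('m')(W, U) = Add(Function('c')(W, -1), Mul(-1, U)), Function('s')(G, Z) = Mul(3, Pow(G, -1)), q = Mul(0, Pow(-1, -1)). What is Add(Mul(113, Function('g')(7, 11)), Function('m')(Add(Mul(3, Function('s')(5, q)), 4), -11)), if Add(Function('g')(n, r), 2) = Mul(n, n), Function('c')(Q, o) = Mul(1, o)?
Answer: 5321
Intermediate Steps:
q = 0 (q = Mul(0, -1) = 0)
Function('c')(Q, o) = o
Function('g')(n, r) = Add(-2, Pow(n, 2)) (Function('g')(n, r) = Add(-2, Mul(n, n)) = Add(-2, Pow(n, 2)))
Function('m')(W, U) = Add(-1, Mul(-1, U))
Add(Mul(113, Function('g')(7, 11)), Function('m')(Add(Mul(3, Function('s')(5, q)), 4), -11)) = Add(Mul(113, Add(-2, Pow(7, 2))), Add(-1, Mul(-1, -11))) = Add(Mul(113, Add(-2, 49)), Add(-1, 11)) = Add(Mul(113, 47), 10) = Add(5311, 10) = 5321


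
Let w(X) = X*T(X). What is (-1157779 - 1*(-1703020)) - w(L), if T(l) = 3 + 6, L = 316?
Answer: 542397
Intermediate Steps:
T(l) = 9
w(X) = 9*X (w(X) = X*9 = 9*X)
(-1157779 - 1*(-1703020)) - w(L) = (-1157779 - 1*(-1703020)) - 9*316 = (-1157779 + 1703020) - 1*2844 = 545241 - 2844 = 542397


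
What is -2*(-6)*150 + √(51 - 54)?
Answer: 1800 + I*√3 ≈ 1800.0 + 1.732*I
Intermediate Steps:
-2*(-6)*150 + √(51 - 54) = 12*150 + √(-3) = 1800 + I*√3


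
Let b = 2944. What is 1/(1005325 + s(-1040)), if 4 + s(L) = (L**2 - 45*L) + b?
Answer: 1/2136665 ≈ 4.6802e-7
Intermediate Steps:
s(L) = 2940 + L**2 - 45*L (s(L) = -4 + ((L**2 - 45*L) + 2944) = -4 + (2944 + L**2 - 45*L) = 2940 + L**2 - 45*L)
1/(1005325 + s(-1040)) = 1/(1005325 + (2940 + (-1040)**2 - 45*(-1040))) = 1/(1005325 + (2940 + 1081600 + 46800)) = 1/(1005325 + 1131340) = 1/2136665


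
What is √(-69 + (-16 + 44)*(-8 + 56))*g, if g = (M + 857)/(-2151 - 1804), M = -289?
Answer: -568*√51/791 ≈ -5.1281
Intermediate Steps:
g = -568/3955 (g = (-289 + 857)/(-2151 - 1804) = 568/(-3955) = 568*(-1/3955) = -568/3955 ≈ -0.14362)
√(-69 + (-16 + 44)*(-8 + 56))*g = √(-69 + (-16 + 44)*(-8 + 56))*(-568/3955) = √(-69 + 28*48)*(-568/3955) = √(-69 + 1344)*(-568/3955) = √1275*(-568/3955) = (5*√51)*(-568/3955) = -568*√51/791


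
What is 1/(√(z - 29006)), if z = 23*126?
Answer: -I*√6527/13054 ≈ -0.0061889*I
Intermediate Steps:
z = 2898
1/(√(z - 29006)) = 1/(√(2898 - 29006)) = 1/(√(-26108)) = 1/(2*I*√6527) = -I*√6527/13054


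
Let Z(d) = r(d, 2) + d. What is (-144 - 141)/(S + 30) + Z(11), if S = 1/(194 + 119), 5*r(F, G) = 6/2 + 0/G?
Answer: 98653/46955 ≈ 2.1010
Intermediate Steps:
r(F, G) = ⅗ (r(F, G) = (6/2 + 0/G)/5 = (6*(½) + 0)/5 = (3 + 0)/5 = (⅕)*3 = ⅗)
S = 1/313 ≈ 0.0031949
Z(d) = ⅗ + d
(-144 - 141)/(S + 30) + Z(11) = (-144 - 141)/(1/313 + 30) + (⅗ + 11) = -285/9391/313 + 58/5 = -285*313/9391 + 58/5 = -89205/9391 + 58/5 = 98653/46955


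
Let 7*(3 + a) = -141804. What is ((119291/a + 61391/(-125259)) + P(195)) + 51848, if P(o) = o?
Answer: 102713687255763/1973873075 ≈ 52037.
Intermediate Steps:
a = -141825/7 (a = -3 + (⅐)*(-141804) = -3 - 141804/7 = -141825/7 ≈ -20261.)
((119291/a + 61391/(-125259)) + P(195)) + 51848 = ((119291/(-141825/7) + 61391/(-125259)) + 195) + 51848 = ((119291*(-7/141825) + 61391*(-1/125259)) + 195) + 51848 = ((-835037/141825 - 61391/125259) + 195) + 51848 = (-12589186462/1973873075 + 195) + 51848 = 372316063163/1973873075 + 51848 = 102713687255763/1973873075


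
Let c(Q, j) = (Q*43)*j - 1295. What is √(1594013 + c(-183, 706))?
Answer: 2*I*√990699 ≈ 1990.7*I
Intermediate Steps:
c(Q, j) = -1295 + 43*Q*j (c(Q, j) = (43*Q)*j - 1295 = 43*Q*j - 1295 = -1295 + 43*Q*j)
√(1594013 + c(-183, 706)) = √(1594013 + (-1295 + 43*(-183)*706)) = √(1594013 + (-1295 - 5555514)) = √(1594013 - 5556809) = √(-3962796) = 2*I*√990699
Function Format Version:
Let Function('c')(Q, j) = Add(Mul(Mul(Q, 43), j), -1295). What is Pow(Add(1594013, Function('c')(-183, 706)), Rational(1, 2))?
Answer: Mul(2, I, Pow(990699, Rational(1, 2))) ≈ Mul(1990.7, I)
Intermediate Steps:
Function('c')(Q, j) = Add(-1295, Mul(43, Q, j)) (Function('c')(Q, j) = Add(Mul(Mul(43, Q), j), -1295) = Add(Mul(43, Q, j), -1295) = Add(-1295, Mul(43, Q, j)))
Pow(Add(1594013, Function('c')(-183, 706)), Rational(1, 2)) = Pow(Add(1594013, Add(-1295, Mul(43, -183, 706))), Rational(1, 2)) = Pow(Add(1594013, Add(-1295, -5555514)), Rational(1, 2)) = Pow(Add(1594013, -5556809), Rational(1, 2)) = Pow(-3962796, Rational(1, 2)) = Mul(2, I, Pow(990699, Rational(1, 2)))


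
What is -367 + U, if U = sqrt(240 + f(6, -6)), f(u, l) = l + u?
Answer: -367 + 4*sqrt(15) ≈ -351.51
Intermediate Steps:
U = 4*sqrt(15) (U = sqrt(240 + (-6 + 6)) = sqrt(240 + 0) = sqrt(240) = 4*sqrt(15) ≈ 15.492)
-367 + U = -367 + 4*sqrt(15)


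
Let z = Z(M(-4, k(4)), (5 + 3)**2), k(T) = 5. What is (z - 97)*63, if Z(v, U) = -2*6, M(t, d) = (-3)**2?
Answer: -6867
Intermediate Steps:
M(t, d) = 9
Z(v, U) = -12
z = -12
(z - 97)*63 = (-12 - 97)*63 = -109*63 = -6867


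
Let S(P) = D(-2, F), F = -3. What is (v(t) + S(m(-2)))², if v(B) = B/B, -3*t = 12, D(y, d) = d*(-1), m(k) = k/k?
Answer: 16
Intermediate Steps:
m(k) = 1
D(y, d) = -d
S(P) = 3 (S(P) = -1*(-3) = 3)
t = -4 (t = -⅓*12 = -4)
v(B) = 1
(v(t) + S(m(-2)))² = (1 + 3)² = 4² = 16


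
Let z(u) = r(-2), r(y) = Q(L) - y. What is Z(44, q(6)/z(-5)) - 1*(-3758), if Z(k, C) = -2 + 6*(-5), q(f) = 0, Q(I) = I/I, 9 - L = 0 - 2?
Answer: 3726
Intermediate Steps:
L = 11 (L = 9 - (0 - 2) = 9 - 1*(-2) = 9 + 2 = 11)
Q(I) = 1
r(y) = 1 - y
z(u) = 3 (z(u) = 1 - 1*(-2) = 1 + 2 = 3)
Z(k, C) = -32 (Z(k, C) = -2 - 30 = -32)
Z(44, q(6)/z(-5)) - 1*(-3758) = -32 - 1*(-3758) = -32 + 3758 = 3726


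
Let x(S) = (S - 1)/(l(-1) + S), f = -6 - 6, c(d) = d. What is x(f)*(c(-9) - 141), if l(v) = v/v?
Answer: -1950/11 ≈ -177.27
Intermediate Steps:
f = -12
l(v) = 1
x(S) = (-1 + S)/(1 + S) (x(S) = (S - 1)/(1 + S) = (-1 + S)/(1 + S))
x(f)*(c(-9) - 141) = ((-1 - 12)/(1 - 12))*(-9 - 141) = (-13/(-11))*(-150) = -1/11*(-13)*(-150) = (13/11)*(-150) = -1950/11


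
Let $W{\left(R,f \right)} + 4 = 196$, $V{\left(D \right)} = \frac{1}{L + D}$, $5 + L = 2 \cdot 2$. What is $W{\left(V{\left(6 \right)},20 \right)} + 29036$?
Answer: $29228$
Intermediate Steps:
$L = -1$ ($L = -5 + 2 \cdot 2 = -5 + 4 = -1$)
$V{\left(D \right)} = \frac{1}{-1 + D}$
$W{\left(R,f \right)} = 192$ ($W{\left(R,f \right)} = -4 + 196 = 192$)
$W{\left(V{\left(6 \right)},20 \right)} + 29036 = 192 + 29036 = 29228$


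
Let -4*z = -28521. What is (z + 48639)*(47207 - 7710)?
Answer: 8810872269/4 ≈ 2.2027e+9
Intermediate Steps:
z = 28521/4 (z = -1/4*(-28521) = 28521/4 ≈ 7130.3)
(z + 48639)*(47207 - 7710) = (28521/4 + 48639)*(47207 - 7710) = (223077/4)*39497 = 8810872269/4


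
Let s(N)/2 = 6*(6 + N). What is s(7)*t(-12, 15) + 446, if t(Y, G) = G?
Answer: 2786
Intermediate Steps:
s(N) = 72 + 12*N (s(N) = 2*(6*(6 + N)) = 2*(36 + 6*N) = 72 + 12*N)
s(7)*t(-12, 15) + 446 = (72 + 12*7)*15 + 446 = (72 + 84)*15 + 446 = 156*15 + 446 = 2340 + 446 = 2786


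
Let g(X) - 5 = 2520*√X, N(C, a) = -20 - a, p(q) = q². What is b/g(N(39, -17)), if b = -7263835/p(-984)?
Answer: -1452767/737858516544 + 10169369*I*√3/10248034952 ≈ -1.9689e-6 + 0.0017188*I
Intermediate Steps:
b = -7263835/968256 (b = -7263835/((-984)²) = -7263835/968256 ≈ -7.5020)
g(X) = 5 + 2520*√X
b/g(N(39, -17)) = -7263835/(968256*(5 + 2520*√(-20 - 1*(-17)))) = -7263835/(968256*(5 + 2520*√(-20 + 17))) = -7263835/(968256*(5 + 2520*√(-3))) = -7263835/(968256*(5 + 2520*(I*√3))) = -7263835/(968256*(5 + 2520*I*√3))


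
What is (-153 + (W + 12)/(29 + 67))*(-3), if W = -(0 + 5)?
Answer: 14681/32 ≈ 458.78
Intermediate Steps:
W = -5 (W = -1*5 = -5)
(-153 + (W + 12)/(29 + 67))*(-3) = (-153 + (-5 + 12)/(29 + 67))*(-3) = (-153 + 7/96)*(-3) = -14681/96*(-3) = 14681/32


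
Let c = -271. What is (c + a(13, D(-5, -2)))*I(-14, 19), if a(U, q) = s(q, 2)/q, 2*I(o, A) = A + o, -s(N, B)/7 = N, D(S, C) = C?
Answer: -695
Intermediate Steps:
s(N, B) = -7*N
I(o, A) = A/2 + o/2 (I(o, A) = (A + o)/2 = A/2 + o/2)
a(U, q) = -7 (a(U, q) = (-7*q)/q = -7)
(c + a(13, D(-5, -2)))*I(-14, 19) = (-271 - 7)*((½)*19 + (½)*(-14)) = -278*(19/2 - 7) = -278*5/2 = -695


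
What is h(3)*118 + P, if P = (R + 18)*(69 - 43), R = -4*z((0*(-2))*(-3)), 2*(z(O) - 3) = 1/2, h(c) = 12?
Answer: 1546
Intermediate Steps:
z(O) = 13/4 (z(O) = 3 + (½)/2 = 3 + (½)*(½) = 3 + ¼ = 13/4)
R = -13 (R = -4*13/4 = -13)
P = 130 (P = (-13 + 18)*(69 - 43) = 5*26 = 130)
h(3)*118 + P = 12*118 + 130 = 1416 + 130 = 1546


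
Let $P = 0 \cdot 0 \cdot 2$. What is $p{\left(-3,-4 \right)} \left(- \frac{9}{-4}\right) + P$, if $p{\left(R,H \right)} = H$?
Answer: $-9$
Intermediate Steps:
$P = 0$ ($P = 0 \cdot 2 = 0$)
$p{\left(-3,-4 \right)} \left(- \frac{9}{-4}\right) + P = - 4 \left(- \frac{9}{-4}\right) + 0 = - 4 \left(\left(-9\right) \left(- \frac{1}{4}\right)\right) + 0 = \left(-4\right) \frac{9}{4} + 0 = -9 + 0 = -9$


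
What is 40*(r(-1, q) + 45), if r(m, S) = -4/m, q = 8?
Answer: 1960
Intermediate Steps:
40*(r(-1, q) + 45) = 40*(-4/(-1) + 45) = 40*(-4*(-1) + 45) = 40*(4 + 45) = 40*49 = 1960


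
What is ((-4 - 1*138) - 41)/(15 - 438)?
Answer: 61/141 ≈ 0.43262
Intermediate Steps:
((-4 - 1*138) - 41)/(15 - 438) = ((-4 - 138) - 41)/(-423) = (-142 - 41)*(-1/423) = -183*(-1/423) = 61/141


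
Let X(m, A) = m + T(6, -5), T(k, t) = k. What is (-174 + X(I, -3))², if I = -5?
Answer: 29929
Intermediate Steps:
X(m, A) = 6 + m (X(m, A) = m + 6 = 6 + m)
(-174 + X(I, -3))² = (-174 + (6 - 5))² = (-174 + 1)² = (-173)² = 29929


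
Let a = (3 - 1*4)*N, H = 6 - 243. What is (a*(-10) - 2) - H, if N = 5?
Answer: 285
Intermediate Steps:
H = -237
a = -5 (a = (3 - 1*4)*5 = (3 - 4)*5 = -1*5 = -5)
(a*(-10) - 2) - H = (-5*(-10) - 2) - 1*(-237) = (50 - 2) + 237 = 48 + 237 = 285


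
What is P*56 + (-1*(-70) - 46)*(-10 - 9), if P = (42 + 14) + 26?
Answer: 4136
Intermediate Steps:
P = 82 (P = 56 + 26 = 82)
P*56 + (-1*(-70) - 46)*(-10 - 9) = 82*56 + (-1*(-70) - 46)*(-10 - 9) = 4592 + (70 - 46)*(-19) = 4592 + 24*(-19) = 4592 - 456 = 4136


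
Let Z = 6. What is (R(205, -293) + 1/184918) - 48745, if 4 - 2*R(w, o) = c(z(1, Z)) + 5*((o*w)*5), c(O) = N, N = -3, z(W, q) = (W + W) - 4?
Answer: 129825565179/184918 ≈ 7.0207e+5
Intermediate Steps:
z(W, q) = -4 + 2*W (z(W, q) = 2*W - 4 = -4 + 2*W)
c(O) = -3
R(w, o) = 7/2 - 25*o*w/2 (R(w, o) = 2 - (-3 + 5*((o*w)*5))/2 = 2 - (-3 + 5*(5*o*w))/2 = 2 - (-3 + 25*o*w)/2 = 2 + (3/2 - 25*o*w/2) = 7/2 - 25*o*w/2)
(R(205, -293) + 1/184918) - 48745 = ((7/2 - 25/2*(-293)*205) + 1/184918) - 48745 = ((7/2 + 1501625/2) + 1/184918) - 48745 = (750816 + 1/184918) - 48745 = 138839393089/184918 - 48745 = 129825565179/184918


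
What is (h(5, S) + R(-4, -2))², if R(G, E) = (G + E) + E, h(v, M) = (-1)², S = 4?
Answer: 49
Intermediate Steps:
h(v, M) = 1
R(G, E) = G + 2*E (R(G, E) = (E + G) + E = G + 2*E)
(h(5, S) + R(-4, -2))² = (1 + (-4 + 2*(-2)))² = (1 + (-4 - 4))² = (1 - 8)² = (-7)² = 49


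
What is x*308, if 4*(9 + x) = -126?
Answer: -12474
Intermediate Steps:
x = -81/2 (x = -9 + (1/4)*(-126) = -9 - 63/2 = -81/2 ≈ -40.500)
x*308 = -81/2*308 = -12474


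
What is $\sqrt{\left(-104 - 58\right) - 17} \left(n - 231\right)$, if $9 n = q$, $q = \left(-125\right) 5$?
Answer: $- \frac{2704 i \sqrt{179}}{9} \approx - 4019.7 i$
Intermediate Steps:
$q = -625$
$n = - \frac{625}{9}$ ($n = \frac{1}{9} \left(-625\right) = - \frac{625}{9} \approx -69.444$)
$\sqrt{\left(-104 - 58\right) - 17} \left(n - 231\right) = \sqrt{\left(-104 - 58\right) - 17} \left(- \frac{625}{9} - 231\right) = \sqrt{-162 - 17} \left(- \frac{2704}{9}\right) = \sqrt{-179} \left(- \frac{2704}{9}\right) = i \sqrt{179} \left(- \frac{2704}{9}\right) = - \frac{2704 i \sqrt{179}}{9}$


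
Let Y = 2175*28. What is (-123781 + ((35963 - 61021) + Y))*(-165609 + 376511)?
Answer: -18546510978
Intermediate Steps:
Y = 60900
(-123781 + ((35963 - 61021) + Y))*(-165609 + 376511) = (-123781 + ((35963 - 61021) + 60900))*(-165609 + 376511) = (-123781 + (-25058 + 60900))*210902 = (-123781 + 35842)*210902 = -87939*210902 = -18546510978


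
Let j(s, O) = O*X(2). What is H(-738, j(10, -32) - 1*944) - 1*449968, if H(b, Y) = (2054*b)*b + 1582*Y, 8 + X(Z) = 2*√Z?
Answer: 1117160392 - 101248*√2 ≈ 1.1170e+9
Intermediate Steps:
X(Z) = -8 + 2*√Z
j(s, O) = O*(-8 + 2*√2)
H(b, Y) = 1582*Y + 2054*b² (H(b, Y) = 2054*b² + 1582*Y = 1582*Y + 2054*b²)
H(-738, j(10, -32) - 1*944) - 1*449968 = (1582*(2*(-32)*(-4 + √2) - 1*944) + 2054*(-738)²) - 1*449968 = (1582*((256 - 64*√2) - 944) + 2054*544644) - 449968 = (1582*(-688 - 64*√2) + 1118698776) - 449968 = ((-1088416 - 101248*√2) + 1118698776) - 449968 = (1117610360 - 101248*√2) - 449968 = 1117160392 - 101248*√2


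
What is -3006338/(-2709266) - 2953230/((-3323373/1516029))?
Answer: 2021647972750444049/1500650245703 ≈ 1.3472e+6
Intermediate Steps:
-3006338/(-2709266) - 2953230/((-3323373/1516029)) = -3006338*(-1/2709266) - 2953230/((-3323373*1/1516029)) = 1503169/1354633 - 2953230/(-1107791/505343) = 1503169/1354633 - 2953230*(-505343/1107791) = 1503169/1354633 + 1492394107890/1107791 = 2021647972750444049/1500650245703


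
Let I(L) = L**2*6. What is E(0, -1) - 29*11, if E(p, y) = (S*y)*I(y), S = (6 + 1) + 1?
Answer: -367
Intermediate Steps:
I(L) = 6*L**2
S = 8 (S = 7 + 1 = 8)
E(p, y) = 48*y**3 (E(p, y) = (8*y)*(6*y**2) = 48*y**3)
E(0, -1) - 29*11 = 48*(-1)**3 - 29*11 = 48*(-1) - 319 = -48 - 319 = -367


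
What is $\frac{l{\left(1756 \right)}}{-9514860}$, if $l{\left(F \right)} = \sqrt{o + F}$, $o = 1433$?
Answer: $- \frac{\sqrt{3189}}{9514860} \approx -5.9351 \cdot 10^{-6}$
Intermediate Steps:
$l{\left(F \right)} = \sqrt{1433 + F}$
$\frac{l{\left(1756 \right)}}{-9514860} = \frac{\sqrt{1433 + 1756}}{-9514860} = \sqrt{3189} \left(- \frac{1}{9514860}\right) = - \frac{\sqrt{3189}}{9514860}$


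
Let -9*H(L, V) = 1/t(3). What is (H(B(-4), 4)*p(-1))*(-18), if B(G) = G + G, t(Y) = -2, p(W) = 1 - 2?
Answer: 1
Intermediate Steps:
p(W) = -1
B(G) = 2*G
H(L, V) = 1/18 (H(L, V) = -⅑/(-2) = -⅑*(-½) = 1/18)
(H(B(-4), 4)*p(-1))*(-18) = ((1/18)*(-1))*(-18) = -1/18*(-18) = 1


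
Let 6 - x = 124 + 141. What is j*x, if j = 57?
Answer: -14763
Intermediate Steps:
x = -259 (x = 6 - (124 + 141) = 6 - 1*265 = 6 - 265 = -259)
j*x = 57*(-259) = -14763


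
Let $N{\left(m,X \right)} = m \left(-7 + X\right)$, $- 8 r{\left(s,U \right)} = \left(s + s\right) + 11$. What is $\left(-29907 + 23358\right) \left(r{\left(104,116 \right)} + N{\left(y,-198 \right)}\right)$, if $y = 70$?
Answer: $\frac{753259431}{8} \approx 9.4157 \cdot 10^{7}$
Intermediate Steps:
$r{\left(s,U \right)} = - \frac{11}{8} - \frac{s}{4}$ ($r{\left(s,U \right)} = - \frac{\left(s + s\right) + 11}{8} = - \frac{2 s + 11}{8} = - \frac{11 + 2 s}{8} = - \frac{11}{8} - \frac{s}{4}$)
$\left(-29907 + 23358\right) \left(r{\left(104,116 \right)} + N{\left(y,-198 \right)}\right) = \left(-29907 + 23358\right) \left(\left(- \frac{11}{8} - 26\right) + 70 \left(-7 - 198\right)\right) = - 6549 \left(\left(- \frac{11}{8} - 26\right) + 70 \left(-205\right)\right) = - 6549 \left(- \frac{219}{8} - 14350\right) = \left(-6549\right) \left(- \frac{115019}{8}\right) = \frac{753259431}{8}$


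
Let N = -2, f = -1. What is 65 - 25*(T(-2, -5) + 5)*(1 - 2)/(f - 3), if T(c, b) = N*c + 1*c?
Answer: 85/4 ≈ 21.250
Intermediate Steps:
T(c, b) = -c (T(c, b) = -2*c + 1*c = -2*c + c = -c)
65 - 25*(T(-2, -5) + 5)*(1 - 2)/(f - 3) = 65 - 25*(-1*(-2) + 5)*(1 - 2)/(-1 - 3) = 65 - 25*(2 + 5)*(-1/(-4)) = 65 - 175*(-1*(-¼)) = 65 - 175/4 = 85/4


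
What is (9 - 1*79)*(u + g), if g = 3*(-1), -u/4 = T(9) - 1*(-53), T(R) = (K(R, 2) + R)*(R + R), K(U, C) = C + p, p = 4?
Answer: 90650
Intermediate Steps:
K(U, C) = 4 + C (K(U, C) = C + 4 = 4 + C)
T(R) = 2*R*(6 + R) (T(R) = ((4 + 2) + R)*(R + R) = (6 + R)*(2*R) = 2*R*(6 + R))
u = -1292 (u = -4*(2*9*(6 + 9) - 1*(-53)) = -4*(2*9*15 + 53) = -4*(270 + 53) = -4*323 = -1292)
g = -3
(9 - 1*79)*(u + g) = (9 - 1*79)*(-1292 - 3) = (9 - 79)*(-1295) = -70*(-1295) = 90650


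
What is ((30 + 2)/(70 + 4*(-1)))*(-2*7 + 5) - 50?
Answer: -598/11 ≈ -54.364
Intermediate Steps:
((30 + 2)/(70 + 4*(-1)))*(-2*7 + 5) - 50 = (32/(70 - 4))*(-14 + 5) - 50 = (32/66)*(-9) - 50 = (32*(1/66))*(-9) - 50 = (16/33)*(-9) - 50 = -48/11 - 50 = -598/11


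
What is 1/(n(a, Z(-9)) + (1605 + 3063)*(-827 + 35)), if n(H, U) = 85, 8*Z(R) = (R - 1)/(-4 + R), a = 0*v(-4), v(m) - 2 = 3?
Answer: -1/3696971 ≈ -2.7049e-7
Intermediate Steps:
v(m) = 5 (v(m) = 2 + 3 = 5)
a = 0 (a = 0*5 = 0)
Z(R) = (-1 + R)/(8*(-4 + R)) (Z(R) = ((R - 1)/(-4 + R))/8 = ((-1 + R)/(-4 + R))/8 = (-1 + R)/(8*(-4 + R)))
1/(n(a, Z(-9)) + (1605 + 3063)*(-827 + 35)) = 1/(85 + (1605 + 3063)*(-827 + 35)) = 1/(85 + 4668*(-792)) = 1/(85 - 3697056) = 1/(-3696971) = -1/3696971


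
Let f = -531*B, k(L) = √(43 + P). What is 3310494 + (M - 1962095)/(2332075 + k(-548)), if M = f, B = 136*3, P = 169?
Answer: 2572051552912117471/776939115059 + 622498*√53/776939115059 ≈ 3.3105e+6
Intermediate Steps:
k(L) = 2*√53 (k(L) = √(43 + 169) = √212 = 2*√53)
B = 408
f = -216648 (f = -531*408 = -216648)
M = -216648
3310494 + (M - 1962095)/(2332075 + k(-548)) = 3310494 + (-216648 - 1962095)/(2332075 + 2*√53) = 3310494 - 2178743/(2332075 + 2*√53)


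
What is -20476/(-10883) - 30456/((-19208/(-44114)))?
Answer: -261094800194/3732869 ≈ -69945.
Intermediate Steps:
-20476/(-10883) - 30456/((-19208/(-44114))) = -20476*(-1/10883) - 30456/((-19208*(-1/44114))) = 20476/10883 - 30456/1372/3151 = 20476/10883 - 30456*3151/1372 = 20476/10883 - 23991714/343 = -261094800194/3732869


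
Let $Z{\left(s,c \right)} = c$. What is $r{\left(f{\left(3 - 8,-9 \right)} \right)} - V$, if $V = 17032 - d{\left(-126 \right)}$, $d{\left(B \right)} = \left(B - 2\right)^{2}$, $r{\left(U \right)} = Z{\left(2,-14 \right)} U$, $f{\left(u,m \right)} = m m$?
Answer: $-1782$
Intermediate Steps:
$f{\left(u,m \right)} = m^{2}$
$r{\left(U \right)} = - 14 U$
$d{\left(B \right)} = \left(-2 + B\right)^{2}$
$V = 648$ ($V = 17032 - \left(-2 - 126\right)^{2} = 17032 - \left(-128\right)^{2} = 17032 - 16384 = 648$)
$r{\left(f{\left(3 - 8,-9 \right)} \right)} - V = - 14 \left(-9\right)^{2} - 648 = \left(-14\right) 81 - 648 = -1134 - 648 = -1782$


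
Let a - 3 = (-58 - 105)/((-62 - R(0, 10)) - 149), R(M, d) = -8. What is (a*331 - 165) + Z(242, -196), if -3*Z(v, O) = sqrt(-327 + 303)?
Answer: 222037/203 - 2*I*sqrt(6)/3 ≈ 1093.8 - 1.633*I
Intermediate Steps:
Z(v, O) = -2*I*sqrt(6)/3 (Z(v, O) = -sqrt(-327 + 303)/3 = -2*I*sqrt(6)/3)
a = 772/203 (a = 3 + (-58 - 105)/((-62 - 1*(-8)) - 149) = 3 - 163/((-62 + 8) - 149) = 3 - 163/(-54 - 149) = 3 - 163/(-203) = 3 - 163*(-1/203) = 3 + 163/203 = 772/203 ≈ 3.8030)
(a*331 - 165) + Z(242, -196) = ((772/203)*331 - 165) - 2*I*sqrt(6)/3 = (255532/203 - 165) - 2*I*sqrt(6)/3 = 222037/203 - 2*I*sqrt(6)/3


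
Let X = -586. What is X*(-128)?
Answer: 75008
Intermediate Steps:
X*(-128) = -586*(-128) = 75008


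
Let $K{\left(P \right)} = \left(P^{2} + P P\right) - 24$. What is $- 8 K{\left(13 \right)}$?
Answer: $-2512$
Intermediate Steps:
$K{\left(P \right)} = -24 + 2 P^{2}$ ($K{\left(P \right)} = \left(P^{2} + P^{2}\right) - 24 = 2 P^{2} - 24 = -24 + 2 P^{2}$)
$- 8 K{\left(13 \right)} = - 8 \left(-24 + 2 \cdot 13^{2}\right) = - 8 \left(-24 + 2 \cdot 169\right) = - 8 \left(-24 + 338\right) = \left(-8\right) 314 = -2512$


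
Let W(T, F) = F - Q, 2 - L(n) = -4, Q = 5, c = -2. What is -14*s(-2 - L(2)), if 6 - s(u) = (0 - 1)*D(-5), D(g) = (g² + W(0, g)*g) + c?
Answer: -1106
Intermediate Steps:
L(n) = 6 (L(n) = 2 - 1*(-4) = 2 + 4 = 6)
W(T, F) = -5 + F (W(T, F) = F - 1*5 = F - 5 = -5 + F)
D(g) = -2 + g² + g*(-5 + g) (D(g) = (g² + (-5 + g)*g) - 2 = (g² + g*(-5 + g)) - 2 = -2 + g² + g*(-5 + g))
s(u) = 79 (s(u) = 6 - (0 - 1)*(-2 + (-5)² - 5*(-5 - 5)) = 6 - (-1)*(-2 + 25 - 5*(-10)) = 6 - (-1)*(-2 + 25 + 50) = 6 - (-1)*73 = 6 - 1*(-73) = 6 + 73 = 79)
-14*s(-2 - L(2)) = -14*79 = -1106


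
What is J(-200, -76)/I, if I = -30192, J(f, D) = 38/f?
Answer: 19/3019200 ≈ 6.2931e-6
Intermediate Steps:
J(-200, -76)/I = (38/(-200))/(-30192) = (38*(-1/200))*(-1/30192) = -19/100*(-1/30192) = 19/3019200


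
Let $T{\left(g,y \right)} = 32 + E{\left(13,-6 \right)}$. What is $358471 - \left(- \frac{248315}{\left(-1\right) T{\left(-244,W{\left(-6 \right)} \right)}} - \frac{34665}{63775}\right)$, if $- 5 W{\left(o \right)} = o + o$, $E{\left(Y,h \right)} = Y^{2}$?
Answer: $\frac{915865954313}{2563755} \approx 3.5724 \cdot 10^{5}$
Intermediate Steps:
$W{\left(o \right)} = - \frac{2 o}{5}$ ($W{\left(o \right)} = - \frac{o + o}{5} = - \frac{2 o}{5}$)
$T{\left(g,y \right)} = 201$ ($T{\left(g,y \right)} = 32 + 13^{2} = 32 + 169 = 201$)
$358471 - \left(- \frac{248315}{\left(-1\right) T{\left(-244,W{\left(-6 \right)} \right)}} - \frac{34665}{63775}\right) = 358471 - \left(- \frac{248315}{\left(-1\right) 201} - \frac{34665}{63775}\right) = 358471 - \left(- \frac{248315}{-201} - \frac{6933}{12755}\right) = 358471 - \left(\left(-248315\right) \left(- \frac{1}{201}\right) - \frac{6933}{12755}\right) = 358471 - \left(\frac{248315}{201} - \frac{6933}{12755}\right) = 358471 - \frac{3165864292}{2563755} = \frac{915865954313}{2563755}$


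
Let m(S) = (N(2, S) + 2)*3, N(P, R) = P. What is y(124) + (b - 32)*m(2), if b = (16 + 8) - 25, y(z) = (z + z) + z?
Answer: -24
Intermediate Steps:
m(S) = 12 (m(S) = (2 + 2)*3 = 4*3 = 12)
y(z) = 3*z (y(z) = 2*z + z = 3*z)
b = -1 (b = 24 - 25 = -1)
y(124) + (b - 32)*m(2) = 3*124 + (-1 - 32)*12 = 372 - 33*12 = 372 - 396 = -24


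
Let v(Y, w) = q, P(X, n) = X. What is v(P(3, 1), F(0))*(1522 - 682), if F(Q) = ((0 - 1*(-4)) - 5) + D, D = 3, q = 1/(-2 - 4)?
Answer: -140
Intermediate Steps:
q = -1/6 (q = 1/(-6) = -1/6 ≈ -0.16667)
F(Q) = 2 (F(Q) = ((0 - 1*(-4)) - 5) + 3 = ((0 + 4) - 5) + 3 = (4 - 5) + 3 = -1 + 3 = 2)
v(Y, w) = -1/6
v(P(3, 1), F(0))*(1522 - 682) = -(1522 - 682)/6 = -1/6*840 = -140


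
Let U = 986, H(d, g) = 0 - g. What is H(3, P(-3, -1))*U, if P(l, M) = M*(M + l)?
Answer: -3944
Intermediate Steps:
H(d, g) = -g
H(3, P(-3, -1))*U = -(-1)*(-1 - 3)*986 = -(-1)*(-4)*986 = -1*4*986 = -4*986 = -3944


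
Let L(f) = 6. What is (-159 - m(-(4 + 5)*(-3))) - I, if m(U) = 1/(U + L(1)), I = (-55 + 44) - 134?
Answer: -463/33 ≈ -14.030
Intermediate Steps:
I = -145 (I = -11 - 134 = -145)
m(U) = 1/(6 + U) (m(U) = 1/(U + 6) = 1/(6 + U))
(-159 - m(-(4 + 5)*(-3))) - I = (-159 - 1/(6 - (4 + 5)*(-3))) - 1*(-145) = (-159 - 1/(6 - 9*(-3))) + 145 = (-159 - 1/(6 - 1*(-27))) + 145 = (-159 - 1/(6 + 27)) + 145 = (-159 - 1/33) + 145 = -5248/33 + 145 = -463/33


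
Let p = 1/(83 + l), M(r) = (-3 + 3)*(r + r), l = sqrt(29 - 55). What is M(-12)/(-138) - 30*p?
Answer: -166/461 + 2*I*sqrt(26)/461 ≈ -0.36009 + 0.022122*I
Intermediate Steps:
l = I*sqrt(26) (l = sqrt(-26) = I*sqrt(26) ≈ 5.099*I)
M(r) = 0 (M(r) = 0*(2*r) = 0)
p = 1/(83 + I*sqrt(26)) ≈ 0.012003 - 0.00073738*I
M(-12)/(-138) - 30*p = 0/(-138) - 30*(83/6915 - I*sqrt(26)/6915) = 0*(-1/138) + (-166/461 + 2*I*sqrt(26)/461) = 0 + (-166/461 + 2*I*sqrt(26)/461) = -166/461 + 2*I*sqrt(26)/461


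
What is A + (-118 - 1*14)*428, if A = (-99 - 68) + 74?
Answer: -56589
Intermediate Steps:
A = -93 (A = -167 + 74 = -93)
A + (-118 - 1*14)*428 = -93 + (-118 - 1*14)*428 = -93 + (-118 - 14)*428 = -93 - 132*428 = -93 - 56496 = -56589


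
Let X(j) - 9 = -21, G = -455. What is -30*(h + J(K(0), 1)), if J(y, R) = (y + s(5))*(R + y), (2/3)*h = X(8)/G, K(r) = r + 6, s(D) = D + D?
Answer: -305868/91 ≈ -3361.2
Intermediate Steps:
X(j) = -12 (X(j) = 9 - 21 = -12)
s(D) = 2*D
K(r) = 6 + r
h = 18/455 (h = 3*(-12/(-455))/2 = 3*(-12*(-1/455))/2 = (3/2)*(12/455) = 18/455 ≈ 0.039560)
J(y, R) = (10 + y)*(R + y) (J(y, R) = (y + 2*5)*(R + y) = (y + 10)*(R + y) = (10 + y)*(R + y))
-30*(h + J(K(0), 1)) = -30*(18/455 + ((6 + 0)² + 10*1 + 10*(6 + 0) + 1*(6 + 0))) = -30*(18/455 + (6² + 10 + 10*6 + 1*6)) = -30*(18/455 + (36 + 10 + 60 + 6)) = -30*(18/455 + 112) = -30*50978/455 = -305868/91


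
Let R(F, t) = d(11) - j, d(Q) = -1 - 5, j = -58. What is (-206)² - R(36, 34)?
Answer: 42384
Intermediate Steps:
d(Q) = -6
R(F, t) = 52 (R(F, t) = -6 - 1*(-58) = -6 + 58 = 52)
(-206)² - R(36, 34) = (-206)² - 1*52 = 42436 - 52 = 42384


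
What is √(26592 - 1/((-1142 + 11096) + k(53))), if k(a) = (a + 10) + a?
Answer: √2696559090730/10070 ≈ 163.07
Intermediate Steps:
k(a) = 10 + 2*a (k(a) = (10 + a) + a = 10 + 2*a)
√(26592 - 1/((-1142 + 11096) + k(53))) = √(26592 - 1/((-1142 + 11096) + (10 + 2*53))) = √(26592 - 1/(9954 + (10 + 106))) = √(26592 - 1/(9954 + 116)) = √(26592 - 1/10070) = √(267781439/10070) = √2696559090730/10070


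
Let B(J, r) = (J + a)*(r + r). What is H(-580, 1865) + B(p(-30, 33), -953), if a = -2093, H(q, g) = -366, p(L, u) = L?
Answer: 4046072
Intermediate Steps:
B(J, r) = 2*r*(-2093 + J) (B(J, r) = (J - 2093)*(r + r) = (-2093 + J)*(2*r) = 2*r*(-2093 + J))
H(-580, 1865) + B(p(-30, 33), -953) = -366 + 2*(-953)*(-2093 - 30) = -366 + 2*(-953)*(-2123) = -366 + 4046438 = 4046072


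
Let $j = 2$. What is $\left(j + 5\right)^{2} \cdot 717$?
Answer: $35133$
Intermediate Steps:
$\left(j + 5\right)^{2} \cdot 717 = \left(2 + 5\right)^{2} \cdot 717 = 7^{2} \cdot 717 = 49 \cdot 717 = 35133$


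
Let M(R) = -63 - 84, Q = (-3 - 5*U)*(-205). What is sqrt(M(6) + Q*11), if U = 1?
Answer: sqrt(17893) ≈ 133.76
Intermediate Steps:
Q = 1640 (Q = (-3 - 5*1)*(-205) = (-3 - 5)*(-205) = -8*(-205) = 1640)
M(R) = -147
sqrt(M(6) + Q*11) = sqrt(-147 + 1640*11) = sqrt(-147 + 18040) = sqrt(17893)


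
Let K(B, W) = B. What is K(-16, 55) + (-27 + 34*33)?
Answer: 1079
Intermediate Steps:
K(-16, 55) + (-27 + 34*33) = -16 + (-27 + 34*33) = -16 + (-27 + 1122) = -16 + 1095 = 1079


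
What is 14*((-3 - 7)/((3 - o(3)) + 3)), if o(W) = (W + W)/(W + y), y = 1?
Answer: -280/9 ≈ -31.111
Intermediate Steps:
o(W) = 2*W/(1 + W) (o(W) = (W + W)/(W + 1) = (2*W)/(1 + W) = 2*W/(1 + W))
14*((-3 - 7)/((3 - o(3)) + 3)) = 14*((-3 - 7)/((3 - 2*3/(1 + 3)) + 3)) = 14*(-10/((3 - 2*3/4) + 3)) = 14*(-10/((3 - 1*3/2) + 3)) = 14*(-10/((3 - 3/2) + 3)) = 14*(-10/(3/2 + 3)) = 14*(-10/9/2) = 14*(-10*2/9) = 14*(-20/9) = -280/9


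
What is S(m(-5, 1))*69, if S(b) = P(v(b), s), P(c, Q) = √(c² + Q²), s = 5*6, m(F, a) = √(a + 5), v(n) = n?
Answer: 69*√906 ≈ 2076.9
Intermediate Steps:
m(F, a) = √(5 + a)
s = 30
P(c, Q) = √(Q² + c²)
S(b) = √(900 + b²) (S(b) = √(30² + b²) = √(900 + b²))
S(m(-5, 1))*69 = √(900 + (√(5 + 1))²)*69 = √(900 + (√6)²)*69 = √(900 + 6)*69 = √906*69 = 69*√906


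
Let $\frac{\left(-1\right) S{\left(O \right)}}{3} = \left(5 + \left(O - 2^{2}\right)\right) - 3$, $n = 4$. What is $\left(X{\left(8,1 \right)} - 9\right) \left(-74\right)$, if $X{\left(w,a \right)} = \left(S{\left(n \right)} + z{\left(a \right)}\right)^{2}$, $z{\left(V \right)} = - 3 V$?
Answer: $-5328$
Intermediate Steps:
$S{\left(O \right)} = 6 - 3 O$ ($S{\left(O \right)} = - 3 \left(\left(5 + \left(O - 2^{2}\right)\right) - 3\right) = - 3 \left(\left(5 + \left(O - 4\right)\right) - 3\right) = - 3 \left(\left(5 + \left(-4 + O\right)\right) - 3\right) = - 3 \left(\left(1 + O\right) - 3\right) = - 3 \left(-2 + O\right) = 6 - 3 O$)
$X{\left(w,a \right)} = \left(-6 - 3 a\right)^{2}$ ($X{\left(w,a \right)} = \left(\left(6 - 12\right) - 3 a\right)^{2} = \left(-6 - 3 a\right)^{2}$)
$\left(X{\left(8,1 \right)} - 9\right) \left(-74\right) = \left(9 \left(2 + 1\right)^{2} - 9\right) \left(-74\right) = \left(9 \cdot 3^{2} - 9\right) \left(-74\right) = \left(9 \cdot 9 - 9\right) \left(-74\right) = \left(81 - 9\right) \left(-74\right) = 72 \left(-74\right) = -5328$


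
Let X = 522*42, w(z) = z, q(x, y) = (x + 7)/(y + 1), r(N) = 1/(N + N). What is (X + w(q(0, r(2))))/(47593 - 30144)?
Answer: 109648/87245 ≈ 1.2568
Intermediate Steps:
r(N) = 1/(2*N)
q(x, y) = (7 + x)/(1 + y)
X = 21924
(X + w(q(0, r(2))))/(47593 - 30144) = (21924 + (7 + 0)/(1 + (1/2)/2))/(47593 - 30144) = (21924 + 7/(1 + (1/2)*(1/2)))/17449 = (21924 + 7/(1 + 1/4))*(1/17449) = (21924 + 7/(5/4))*(1/17449) = (21924 + (4/5)*7)*(1/17449) = (21924 + 28/5)*(1/17449) = (109648/5)*(1/17449) = 109648/87245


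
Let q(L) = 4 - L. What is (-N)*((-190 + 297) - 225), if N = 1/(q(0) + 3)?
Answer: 118/7 ≈ 16.857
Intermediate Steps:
N = ⅐ (N = 1/((4 - 1*0) + 3) = 1/((4 + 0) + 3) = 1/(4 + 3) = 1/7 = ⅐ ≈ 0.14286)
(-N)*((-190 + 297) - 225) = (-1*⅐)*((-190 + 297) - 225) = -(107 - 225)/7 = -⅐*(-118) = 118/7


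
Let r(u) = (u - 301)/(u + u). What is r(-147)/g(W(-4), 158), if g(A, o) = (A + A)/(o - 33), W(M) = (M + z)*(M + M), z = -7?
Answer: 250/231 ≈ 1.0823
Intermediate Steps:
W(M) = 2*M*(-7 + M) (W(M) = (M - 7)*(M + M) = (-7 + M)*(2*M) = 2*M*(-7 + M))
r(u) = (-301 + u)/(2*u) (r(u) = (-301 + u)/((2*u)) = (-301 + u)*(1/(2*u)) = (-301 + u)/(2*u))
g(A, o) = 2*A/(-33 + o) (g(A, o) = (2*A)/(-33 + o) = 2*A/(-33 + o))
r(-147)/g(W(-4), 158) = ((½)*(-301 - 147)/(-147))/((2*(2*(-4)*(-7 - 4))/(-33 + 158))) = ((½)*(-1/147)*(-448))/((2*(2*(-4)*(-11))/125)) = 32/(21*((2*88*(1/125)))) = 32/(21*(176/125)) = (32/21)*(125/176) = 250/231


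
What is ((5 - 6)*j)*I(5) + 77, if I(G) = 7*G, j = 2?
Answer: 7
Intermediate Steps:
((5 - 6)*j)*I(5) + 77 = ((5 - 6)*2)*(7*5) + 77 = -1*2*35 + 77 = -2*35 + 77 = -70 + 77 = 7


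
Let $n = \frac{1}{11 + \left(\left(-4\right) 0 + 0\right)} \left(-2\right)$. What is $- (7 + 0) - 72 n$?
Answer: $\frac{67}{11} \approx 6.0909$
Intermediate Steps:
$n = - \frac{2}{11}$ ($n = \frac{1}{11 + \left(0 + 0\right)} \left(-2\right) = \frac{1}{11 + 0} \left(-2\right) = \frac{1}{11} \left(-2\right) = - \frac{2}{11} \approx -0.18182$)
$- (7 + 0) - 72 n = - (7 + 0) - - \frac{144}{11} = \left(-1\right) 7 + \frac{144}{11} = -7 + \frac{144}{11} = \frac{67}{11}$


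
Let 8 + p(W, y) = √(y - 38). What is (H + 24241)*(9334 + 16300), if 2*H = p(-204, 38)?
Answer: 621291258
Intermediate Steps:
p(W, y) = -8 + √(-38 + y) (p(W, y) = -8 + √(y - 38) = -8 + √(-38 + y))
H = -4 (H = (-8 + √(-38 + 38))/2 = (-8 + √0)/2 = (-8 + 0)/2 = (½)*(-8) = -4)
(H + 24241)*(9334 + 16300) = (-4 + 24241)*(9334 + 16300) = 24237*25634 = 621291258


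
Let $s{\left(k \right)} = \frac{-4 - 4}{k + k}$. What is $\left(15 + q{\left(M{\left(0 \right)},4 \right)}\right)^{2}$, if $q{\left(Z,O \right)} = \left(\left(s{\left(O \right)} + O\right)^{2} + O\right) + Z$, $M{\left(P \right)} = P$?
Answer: $784$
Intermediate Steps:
$s{\left(k \right)} = - \frac{4}{k}$ ($s{\left(k \right)} = - \frac{8}{2 k} = - 8 \frac{1}{2 k} = - \frac{4}{k}$)
$q{\left(Z,O \right)} = O + Z + \left(O - \frac{4}{O}\right)^{2}$ ($q{\left(Z,O \right)} = \left(\left(- \frac{4}{O} + O\right)^{2} + O\right) + Z = \left(\left(O - \frac{4}{O}\right)^{2} + O\right) + Z = \left(O + \left(O - \frac{4}{O}\right)^{2}\right) + Z = O + Z + \left(O - \frac{4}{O}\right)^{2}$)
$\left(15 + q{\left(M{\left(0 \right)},4 \right)}\right)^{2} = \left(15 + \left(4 + 0 + \frac{\left(-4 + 4^{2}\right)^{2}}{16}\right)\right)^{2} = \left(15 + \left(4 + 0 + \frac{\left(-4 + 16\right)^{2}}{16}\right)\right)^{2} = \left(15 + \left(4 + 0 + \frac{12^{2}}{16}\right)\right)^{2} = \left(15 + \left(4 + 0 + \frac{1}{16} \cdot 144\right)\right)^{2} = \left(15 + \left(4 + 0 + 9\right)\right)^{2} = \left(15 + 13\right)^{2} = 28^{2} = 784$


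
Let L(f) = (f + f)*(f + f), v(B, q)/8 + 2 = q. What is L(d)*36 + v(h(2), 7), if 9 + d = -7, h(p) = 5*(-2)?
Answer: 36904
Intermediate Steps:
h(p) = -10
v(B, q) = -16 + 8*q
d = -16 (d = -9 - 7 = -16)
L(f) = 4*f² (L(f) = (2*f)*(2*f) = 4*f²)
L(d)*36 + v(h(2), 7) = (4*(-16)²)*36 + (-16 + 8*7) = (4*256)*36 + (-16 + 56) = 1024*36 + 40 = 36864 + 40 = 36904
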